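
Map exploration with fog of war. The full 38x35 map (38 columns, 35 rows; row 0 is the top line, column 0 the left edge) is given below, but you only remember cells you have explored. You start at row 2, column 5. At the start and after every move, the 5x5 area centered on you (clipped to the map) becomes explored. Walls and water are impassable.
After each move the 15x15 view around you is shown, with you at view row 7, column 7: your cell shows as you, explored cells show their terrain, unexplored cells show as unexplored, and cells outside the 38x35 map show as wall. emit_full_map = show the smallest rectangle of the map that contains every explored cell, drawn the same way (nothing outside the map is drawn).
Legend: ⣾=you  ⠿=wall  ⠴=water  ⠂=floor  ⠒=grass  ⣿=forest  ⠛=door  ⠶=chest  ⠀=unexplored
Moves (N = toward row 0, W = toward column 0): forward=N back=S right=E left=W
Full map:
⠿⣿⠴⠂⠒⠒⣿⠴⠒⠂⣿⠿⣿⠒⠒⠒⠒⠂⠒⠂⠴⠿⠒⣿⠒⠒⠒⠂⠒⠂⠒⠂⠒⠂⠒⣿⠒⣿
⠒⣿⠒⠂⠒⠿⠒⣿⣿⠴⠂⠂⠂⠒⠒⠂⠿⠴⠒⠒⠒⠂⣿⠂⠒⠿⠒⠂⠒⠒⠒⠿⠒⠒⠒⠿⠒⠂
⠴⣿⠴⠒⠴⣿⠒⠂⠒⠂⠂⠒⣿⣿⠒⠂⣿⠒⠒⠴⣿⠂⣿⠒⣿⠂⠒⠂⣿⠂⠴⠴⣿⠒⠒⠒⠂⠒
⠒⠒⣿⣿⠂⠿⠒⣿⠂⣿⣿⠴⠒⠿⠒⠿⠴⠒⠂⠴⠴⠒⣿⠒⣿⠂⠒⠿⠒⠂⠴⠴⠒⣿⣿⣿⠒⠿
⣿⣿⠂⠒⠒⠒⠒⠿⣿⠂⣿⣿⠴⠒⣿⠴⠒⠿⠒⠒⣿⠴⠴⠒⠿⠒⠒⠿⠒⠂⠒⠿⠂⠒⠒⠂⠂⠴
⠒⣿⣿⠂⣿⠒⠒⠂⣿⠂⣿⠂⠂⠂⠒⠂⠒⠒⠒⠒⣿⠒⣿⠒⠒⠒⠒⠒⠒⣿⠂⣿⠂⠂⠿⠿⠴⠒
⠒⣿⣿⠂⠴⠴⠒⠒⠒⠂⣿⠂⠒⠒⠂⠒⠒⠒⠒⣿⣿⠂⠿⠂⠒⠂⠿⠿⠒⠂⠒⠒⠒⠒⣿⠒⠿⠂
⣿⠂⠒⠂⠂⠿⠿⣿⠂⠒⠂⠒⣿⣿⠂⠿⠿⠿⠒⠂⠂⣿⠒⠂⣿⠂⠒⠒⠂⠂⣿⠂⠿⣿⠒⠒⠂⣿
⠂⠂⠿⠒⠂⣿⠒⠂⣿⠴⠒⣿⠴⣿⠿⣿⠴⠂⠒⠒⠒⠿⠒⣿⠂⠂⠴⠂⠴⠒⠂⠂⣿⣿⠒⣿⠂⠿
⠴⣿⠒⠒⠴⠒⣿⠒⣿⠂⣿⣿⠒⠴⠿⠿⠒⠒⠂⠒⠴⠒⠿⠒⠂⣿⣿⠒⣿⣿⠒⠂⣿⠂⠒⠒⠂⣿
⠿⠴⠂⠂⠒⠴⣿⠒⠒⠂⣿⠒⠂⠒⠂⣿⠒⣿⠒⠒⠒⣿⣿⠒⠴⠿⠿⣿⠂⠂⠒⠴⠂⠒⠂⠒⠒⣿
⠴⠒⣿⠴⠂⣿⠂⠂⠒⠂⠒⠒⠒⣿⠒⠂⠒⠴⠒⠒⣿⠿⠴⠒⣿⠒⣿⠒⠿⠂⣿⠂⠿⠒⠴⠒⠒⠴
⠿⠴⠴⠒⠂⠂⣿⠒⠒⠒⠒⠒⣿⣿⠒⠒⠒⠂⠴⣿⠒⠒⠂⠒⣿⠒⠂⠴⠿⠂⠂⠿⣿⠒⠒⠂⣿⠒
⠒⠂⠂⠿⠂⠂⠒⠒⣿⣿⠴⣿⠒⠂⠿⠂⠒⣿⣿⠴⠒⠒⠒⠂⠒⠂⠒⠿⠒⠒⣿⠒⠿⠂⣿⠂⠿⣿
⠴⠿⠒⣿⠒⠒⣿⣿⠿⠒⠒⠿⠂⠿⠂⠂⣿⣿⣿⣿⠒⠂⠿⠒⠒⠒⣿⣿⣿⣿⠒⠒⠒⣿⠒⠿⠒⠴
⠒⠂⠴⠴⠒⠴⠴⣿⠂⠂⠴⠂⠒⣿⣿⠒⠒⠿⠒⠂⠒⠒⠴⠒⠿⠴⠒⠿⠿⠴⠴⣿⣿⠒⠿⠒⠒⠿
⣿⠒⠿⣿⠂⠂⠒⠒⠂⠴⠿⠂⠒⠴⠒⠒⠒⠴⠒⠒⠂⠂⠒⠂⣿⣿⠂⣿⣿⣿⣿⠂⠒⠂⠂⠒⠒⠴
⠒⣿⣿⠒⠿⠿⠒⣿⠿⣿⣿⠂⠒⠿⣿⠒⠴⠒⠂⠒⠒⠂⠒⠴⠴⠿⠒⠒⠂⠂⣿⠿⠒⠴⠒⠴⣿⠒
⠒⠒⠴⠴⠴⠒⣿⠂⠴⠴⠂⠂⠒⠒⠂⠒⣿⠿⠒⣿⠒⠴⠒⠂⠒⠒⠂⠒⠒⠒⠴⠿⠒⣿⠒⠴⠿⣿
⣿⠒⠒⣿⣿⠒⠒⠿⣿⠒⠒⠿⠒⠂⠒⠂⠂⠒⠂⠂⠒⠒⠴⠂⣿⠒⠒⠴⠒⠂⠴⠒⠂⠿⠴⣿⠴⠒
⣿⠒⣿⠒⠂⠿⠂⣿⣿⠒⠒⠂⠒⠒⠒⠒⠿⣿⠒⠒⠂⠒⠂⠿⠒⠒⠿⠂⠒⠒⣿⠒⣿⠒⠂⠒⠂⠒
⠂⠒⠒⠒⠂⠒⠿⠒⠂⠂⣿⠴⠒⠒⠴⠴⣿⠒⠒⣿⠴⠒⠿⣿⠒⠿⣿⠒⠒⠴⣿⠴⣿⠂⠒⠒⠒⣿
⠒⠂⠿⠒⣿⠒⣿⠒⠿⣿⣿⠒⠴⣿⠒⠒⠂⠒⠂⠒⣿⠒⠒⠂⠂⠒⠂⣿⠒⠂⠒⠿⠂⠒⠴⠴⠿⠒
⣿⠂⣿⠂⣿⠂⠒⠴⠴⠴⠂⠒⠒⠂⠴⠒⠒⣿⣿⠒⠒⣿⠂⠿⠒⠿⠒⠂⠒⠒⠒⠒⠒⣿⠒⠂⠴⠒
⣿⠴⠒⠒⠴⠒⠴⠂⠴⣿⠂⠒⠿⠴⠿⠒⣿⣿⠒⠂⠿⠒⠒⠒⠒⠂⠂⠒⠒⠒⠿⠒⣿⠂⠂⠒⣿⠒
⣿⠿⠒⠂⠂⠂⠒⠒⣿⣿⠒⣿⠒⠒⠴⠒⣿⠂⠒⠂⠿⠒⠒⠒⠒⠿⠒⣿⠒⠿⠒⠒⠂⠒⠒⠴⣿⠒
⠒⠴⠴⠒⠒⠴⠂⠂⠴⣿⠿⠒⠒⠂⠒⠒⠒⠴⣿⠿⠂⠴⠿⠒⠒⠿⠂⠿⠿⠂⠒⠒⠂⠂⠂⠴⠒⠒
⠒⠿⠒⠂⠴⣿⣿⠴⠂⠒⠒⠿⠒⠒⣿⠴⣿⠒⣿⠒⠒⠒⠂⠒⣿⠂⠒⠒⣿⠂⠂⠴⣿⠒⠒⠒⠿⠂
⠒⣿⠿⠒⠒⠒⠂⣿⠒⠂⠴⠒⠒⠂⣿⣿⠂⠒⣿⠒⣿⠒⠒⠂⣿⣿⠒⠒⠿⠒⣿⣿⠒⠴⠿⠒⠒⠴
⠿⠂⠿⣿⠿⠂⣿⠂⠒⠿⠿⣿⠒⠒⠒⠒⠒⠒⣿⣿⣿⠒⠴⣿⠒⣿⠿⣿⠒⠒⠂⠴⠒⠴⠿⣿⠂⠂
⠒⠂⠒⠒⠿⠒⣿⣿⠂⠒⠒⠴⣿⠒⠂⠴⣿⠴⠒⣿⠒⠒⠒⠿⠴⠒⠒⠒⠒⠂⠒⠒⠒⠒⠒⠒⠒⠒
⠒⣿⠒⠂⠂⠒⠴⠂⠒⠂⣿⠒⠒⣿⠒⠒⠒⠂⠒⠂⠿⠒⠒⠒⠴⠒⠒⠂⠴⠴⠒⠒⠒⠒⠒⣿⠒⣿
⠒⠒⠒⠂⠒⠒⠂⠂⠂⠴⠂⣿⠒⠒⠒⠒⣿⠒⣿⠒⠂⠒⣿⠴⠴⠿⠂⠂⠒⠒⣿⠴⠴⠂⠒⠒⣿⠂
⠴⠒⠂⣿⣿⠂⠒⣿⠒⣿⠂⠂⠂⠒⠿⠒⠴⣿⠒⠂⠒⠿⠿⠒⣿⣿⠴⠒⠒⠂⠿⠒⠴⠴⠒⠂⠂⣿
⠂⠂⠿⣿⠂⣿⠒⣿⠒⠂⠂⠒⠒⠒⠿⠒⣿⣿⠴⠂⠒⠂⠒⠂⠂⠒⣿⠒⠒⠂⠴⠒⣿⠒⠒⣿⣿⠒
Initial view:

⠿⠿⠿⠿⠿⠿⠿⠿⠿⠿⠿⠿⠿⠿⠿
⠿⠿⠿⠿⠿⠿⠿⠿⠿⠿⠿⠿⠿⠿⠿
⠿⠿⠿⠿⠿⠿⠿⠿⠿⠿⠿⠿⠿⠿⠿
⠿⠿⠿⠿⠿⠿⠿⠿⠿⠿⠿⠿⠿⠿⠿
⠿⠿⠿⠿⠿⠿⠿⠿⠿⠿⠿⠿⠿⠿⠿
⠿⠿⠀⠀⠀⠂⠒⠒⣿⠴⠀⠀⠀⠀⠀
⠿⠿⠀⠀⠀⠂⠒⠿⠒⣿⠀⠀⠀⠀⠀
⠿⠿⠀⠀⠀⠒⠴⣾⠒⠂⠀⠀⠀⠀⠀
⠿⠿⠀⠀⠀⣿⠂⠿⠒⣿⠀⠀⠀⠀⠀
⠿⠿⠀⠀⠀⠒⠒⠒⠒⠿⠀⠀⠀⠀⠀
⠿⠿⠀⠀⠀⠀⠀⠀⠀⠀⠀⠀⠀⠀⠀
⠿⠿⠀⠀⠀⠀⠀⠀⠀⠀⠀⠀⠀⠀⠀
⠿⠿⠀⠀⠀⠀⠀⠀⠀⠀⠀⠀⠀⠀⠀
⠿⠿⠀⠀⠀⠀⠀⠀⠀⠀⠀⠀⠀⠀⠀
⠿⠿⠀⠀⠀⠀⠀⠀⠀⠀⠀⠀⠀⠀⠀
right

⠿⠿⠿⠿⠿⠿⠿⠿⠿⠿⠿⠿⠿⠿⠿
⠿⠿⠿⠿⠿⠿⠿⠿⠿⠿⠿⠿⠿⠿⠿
⠿⠿⠿⠿⠿⠿⠿⠿⠿⠿⠿⠿⠿⠿⠿
⠿⠿⠿⠿⠿⠿⠿⠿⠿⠿⠿⠿⠿⠿⠿
⠿⠿⠿⠿⠿⠿⠿⠿⠿⠿⠿⠿⠿⠿⠿
⠿⠀⠀⠀⠂⠒⠒⣿⠴⠒⠀⠀⠀⠀⠀
⠿⠀⠀⠀⠂⠒⠿⠒⣿⣿⠀⠀⠀⠀⠀
⠿⠀⠀⠀⠒⠴⣿⣾⠂⠒⠀⠀⠀⠀⠀
⠿⠀⠀⠀⣿⠂⠿⠒⣿⠂⠀⠀⠀⠀⠀
⠿⠀⠀⠀⠒⠒⠒⠒⠿⣿⠀⠀⠀⠀⠀
⠿⠀⠀⠀⠀⠀⠀⠀⠀⠀⠀⠀⠀⠀⠀
⠿⠀⠀⠀⠀⠀⠀⠀⠀⠀⠀⠀⠀⠀⠀
⠿⠀⠀⠀⠀⠀⠀⠀⠀⠀⠀⠀⠀⠀⠀
⠿⠀⠀⠀⠀⠀⠀⠀⠀⠀⠀⠀⠀⠀⠀
⠿⠀⠀⠀⠀⠀⠀⠀⠀⠀⠀⠀⠀⠀⠀

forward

⠿⠿⠿⠿⠿⠿⠿⠿⠿⠿⠿⠿⠿⠿⠿
⠿⠿⠿⠿⠿⠿⠿⠿⠿⠿⠿⠿⠿⠿⠿
⠿⠿⠿⠿⠿⠿⠿⠿⠿⠿⠿⠿⠿⠿⠿
⠿⠿⠿⠿⠿⠿⠿⠿⠿⠿⠿⠿⠿⠿⠿
⠿⠿⠿⠿⠿⠿⠿⠿⠿⠿⠿⠿⠿⠿⠿
⠿⠿⠿⠿⠿⠿⠿⠿⠿⠿⠿⠿⠿⠿⠿
⠿⠀⠀⠀⠂⠒⠒⣿⠴⠒⠀⠀⠀⠀⠀
⠿⠀⠀⠀⠂⠒⠿⣾⣿⣿⠀⠀⠀⠀⠀
⠿⠀⠀⠀⠒⠴⣿⠒⠂⠒⠀⠀⠀⠀⠀
⠿⠀⠀⠀⣿⠂⠿⠒⣿⠂⠀⠀⠀⠀⠀
⠿⠀⠀⠀⠒⠒⠒⠒⠿⣿⠀⠀⠀⠀⠀
⠿⠀⠀⠀⠀⠀⠀⠀⠀⠀⠀⠀⠀⠀⠀
⠿⠀⠀⠀⠀⠀⠀⠀⠀⠀⠀⠀⠀⠀⠀
⠿⠀⠀⠀⠀⠀⠀⠀⠀⠀⠀⠀⠀⠀⠀
⠿⠀⠀⠀⠀⠀⠀⠀⠀⠀⠀⠀⠀⠀⠀

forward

⠿⠿⠿⠿⠿⠿⠿⠿⠿⠿⠿⠿⠿⠿⠿
⠿⠿⠿⠿⠿⠿⠿⠿⠿⠿⠿⠿⠿⠿⠿
⠿⠿⠿⠿⠿⠿⠿⠿⠿⠿⠿⠿⠿⠿⠿
⠿⠿⠿⠿⠿⠿⠿⠿⠿⠿⠿⠿⠿⠿⠿
⠿⠿⠿⠿⠿⠿⠿⠿⠿⠿⠿⠿⠿⠿⠿
⠿⠿⠿⠿⠿⠿⠿⠿⠿⠿⠿⠿⠿⠿⠿
⠿⠿⠿⠿⠿⠿⠿⠿⠿⠿⠿⠿⠿⠿⠿
⠿⠀⠀⠀⠂⠒⠒⣾⠴⠒⠀⠀⠀⠀⠀
⠿⠀⠀⠀⠂⠒⠿⠒⣿⣿⠀⠀⠀⠀⠀
⠿⠀⠀⠀⠒⠴⣿⠒⠂⠒⠀⠀⠀⠀⠀
⠿⠀⠀⠀⣿⠂⠿⠒⣿⠂⠀⠀⠀⠀⠀
⠿⠀⠀⠀⠒⠒⠒⠒⠿⣿⠀⠀⠀⠀⠀
⠿⠀⠀⠀⠀⠀⠀⠀⠀⠀⠀⠀⠀⠀⠀
⠿⠀⠀⠀⠀⠀⠀⠀⠀⠀⠀⠀⠀⠀⠀
⠿⠀⠀⠀⠀⠀⠀⠀⠀⠀⠀⠀⠀⠀⠀

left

⠿⠿⠿⠿⠿⠿⠿⠿⠿⠿⠿⠿⠿⠿⠿
⠿⠿⠿⠿⠿⠿⠿⠿⠿⠿⠿⠿⠿⠿⠿
⠿⠿⠿⠿⠿⠿⠿⠿⠿⠿⠿⠿⠿⠿⠿
⠿⠿⠿⠿⠿⠿⠿⠿⠿⠿⠿⠿⠿⠿⠿
⠿⠿⠿⠿⠿⠿⠿⠿⠿⠿⠿⠿⠿⠿⠿
⠿⠿⠿⠿⠿⠿⠿⠿⠿⠿⠿⠿⠿⠿⠿
⠿⠿⠿⠿⠿⠿⠿⠿⠿⠿⠿⠿⠿⠿⠿
⠿⠿⠀⠀⠀⠂⠒⣾⣿⠴⠒⠀⠀⠀⠀
⠿⠿⠀⠀⠀⠂⠒⠿⠒⣿⣿⠀⠀⠀⠀
⠿⠿⠀⠀⠀⠒⠴⣿⠒⠂⠒⠀⠀⠀⠀
⠿⠿⠀⠀⠀⣿⠂⠿⠒⣿⠂⠀⠀⠀⠀
⠿⠿⠀⠀⠀⠒⠒⠒⠒⠿⣿⠀⠀⠀⠀
⠿⠿⠀⠀⠀⠀⠀⠀⠀⠀⠀⠀⠀⠀⠀
⠿⠿⠀⠀⠀⠀⠀⠀⠀⠀⠀⠀⠀⠀⠀
⠿⠿⠀⠀⠀⠀⠀⠀⠀⠀⠀⠀⠀⠀⠀

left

⠿⠿⠿⠿⠿⠿⠿⠿⠿⠿⠿⠿⠿⠿⠿
⠿⠿⠿⠿⠿⠿⠿⠿⠿⠿⠿⠿⠿⠿⠿
⠿⠿⠿⠿⠿⠿⠿⠿⠿⠿⠿⠿⠿⠿⠿
⠿⠿⠿⠿⠿⠿⠿⠿⠿⠿⠿⠿⠿⠿⠿
⠿⠿⠿⠿⠿⠿⠿⠿⠿⠿⠿⠿⠿⠿⠿
⠿⠿⠿⠿⠿⠿⠿⠿⠿⠿⠿⠿⠿⠿⠿
⠿⠿⠿⠿⠿⠿⠿⠿⠿⠿⠿⠿⠿⠿⠿
⠿⠿⠿⠀⠀⠴⠂⣾⠒⣿⠴⠒⠀⠀⠀
⠿⠿⠿⠀⠀⠒⠂⠒⠿⠒⣿⣿⠀⠀⠀
⠿⠿⠿⠀⠀⠴⠒⠴⣿⠒⠂⠒⠀⠀⠀
⠿⠿⠿⠀⠀⠀⣿⠂⠿⠒⣿⠂⠀⠀⠀
⠿⠿⠿⠀⠀⠀⠒⠒⠒⠒⠿⣿⠀⠀⠀
⠿⠿⠿⠀⠀⠀⠀⠀⠀⠀⠀⠀⠀⠀⠀
⠿⠿⠿⠀⠀⠀⠀⠀⠀⠀⠀⠀⠀⠀⠀
⠿⠿⠿⠀⠀⠀⠀⠀⠀⠀⠀⠀⠀⠀⠀

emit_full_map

⠴⠂⣾⠒⣿⠴⠒
⠒⠂⠒⠿⠒⣿⣿
⠴⠒⠴⣿⠒⠂⠒
⠀⣿⠂⠿⠒⣿⠂
⠀⠒⠒⠒⠒⠿⣿

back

⠿⠿⠿⠿⠿⠿⠿⠿⠿⠿⠿⠿⠿⠿⠿
⠿⠿⠿⠿⠿⠿⠿⠿⠿⠿⠿⠿⠿⠿⠿
⠿⠿⠿⠿⠿⠿⠿⠿⠿⠿⠿⠿⠿⠿⠿
⠿⠿⠿⠿⠿⠿⠿⠿⠿⠿⠿⠿⠿⠿⠿
⠿⠿⠿⠿⠿⠿⠿⠿⠿⠿⠿⠿⠿⠿⠿
⠿⠿⠿⠿⠿⠿⠿⠿⠿⠿⠿⠿⠿⠿⠿
⠿⠿⠿⠀⠀⠴⠂⠒⠒⣿⠴⠒⠀⠀⠀
⠿⠿⠿⠀⠀⠒⠂⣾⠿⠒⣿⣿⠀⠀⠀
⠿⠿⠿⠀⠀⠴⠒⠴⣿⠒⠂⠒⠀⠀⠀
⠿⠿⠿⠀⠀⣿⣿⠂⠿⠒⣿⠂⠀⠀⠀
⠿⠿⠿⠀⠀⠀⠒⠒⠒⠒⠿⣿⠀⠀⠀
⠿⠿⠿⠀⠀⠀⠀⠀⠀⠀⠀⠀⠀⠀⠀
⠿⠿⠿⠀⠀⠀⠀⠀⠀⠀⠀⠀⠀⠀⠀
⠿⠿⠿⠀⠀⠀⠀⠀⠀⠀⠀⠀⠀⠀⠀
⠿⠿⠿⠀⠀⠀⠀⠀⠀⠀⠀⠀⠀⠀⠀

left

⠿⠿⠿⠿⠿⠿⠿⠿⠿⠿⠿⠿⠿⠿⠿
⠿⠿⠿⠿⠿⠿⠿⠿⠿⠿⠿⠿⠿⠿⠿
⠿⠿⠿⠿⠿⠿⠿⠿⠿⠿⠿⠿⠿⠿⠿
⠿⠿⠿⠿⠿⠿⠿⠿⠿⠿⠿⠿⠿⠿⠿
⠿⠿⠿⠿⠿⠿⠿⠿⠿⠿⠿⠿⠿⠿⠿
⠿⠿⠿⠿⠿⠿⠿⠿⠿⠿⠿⠿⠿⠿⠿
⠿⠿⠿⠿⠀⣿⠴⠂⠒⠒⣿⠴⠒⠀⠀
⠿⠿⠿⠿⠀⣿⠒⣾⠒⠿⠒⣿⣿⠀⠀
⠿⠿⠿⠿⠀⣿⠴⠒⠴⣿⠒⠂⠒⠀⠀
⠿⠿⠿⠿⠀⠒⣿⣿⠂⠿⠒⣿⠂⠀⠀
⠿⠿⠿⠿⠀⠀⠀⠒⠒⠒⠒⠿⣿⠀⠀
⠿⠿⠿⠿⠀⠀⠀⠀⠀⠀⠀⠀⠀⠀⠀
⠿⠿⠿⠿⠀⠀⠀⠀⠀⠀⠀⠀⠀⠀⠀
⠿⠿⠿⠿⠀⠀⠀⠀⠀⠀⠀⠀⠀⠀⠀
⠿⠿⠿⠿⠀⠀⠀⠀⠀⠀⠀⠀⠀⠀⠀

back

⠿⠿⠿⠿⠿⠿⠿⠿⠿⠿⠿⠿⠿⠿⠿
⠿⠿⠿⠿⠿⠿⠿⠿⠿⠿⠿⠿⠿⠿⠿
⠿⠿⠿⠿⠿⠿⠿⠿⠿⠿⠿⠿⠿⠿⠿
⠿⠿⠿⠿⠿⠿⠿⠿⠿⠿⠿⠿⠿⠿⠿
⠿⠿⠿⠿⠿⠿⠿⠿⠿⠿⠿⠿⠿⠿⠿
⠿⠿⠿⠿⠀⣿⠴⠂⠒⠒⣿⠴⠒⠀⠀
⠿⠿⠿⠿⠀⣿⠒⠂⠒⠿⠒⣿⣿⠀⠀
⠿⠿⠿⠿⠀⣿⠴⣾⠴⣿⠒⠂⠒⠀⠀
⠿⠿⠿⠿⠀⠒⣿⣿⠂⠿⠒⣿⠂⠀⠀
⠿⠿⠿⠿⠀⣿⠂⠒⠒⠒⠒⠿⣿⠀⠀
⠿⠿⠿⠿⠀⠀⠀⠀⠀⠀⠀⠀⠀⠀⠀
⠿⠿⠿⠿⠀⠀⠀⠀⠀⠀⠀⠀⠀⠀⠀
⠿⠿⠿⠿⠀⠀⠀⠀⠀⠀⠀⠀⠀⠀⠀
⠿⠿⠿⠿⠀⠀⠀⠀⠀⠀⠀⠀⠀⠀⠀
⠿⠿⠿⠿⠀⠀⠀⠀⠀⠀⠀⠀⠀⠀⠀

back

⠿⠿⠿⠿⠿⠿⠿⠿⠿⠿⠿⠿⠿⠿⠿
⠿⠿⠿⠿⠿⠿⠿⠿⠿⠿⠿⠿⠿⠿⠿
⠿⠿⠿⠿⠿⠿⠿⠿⠿⠿⠿⠿⠿⠿⠿
⠿⠿⠿⠿⠿⠿⠿⠿⠿⠿⠿⠿⠿⠿⠿
⠿⠿⠿⠿⠀⣿⠴⠂⠒⠒⣿⠴⠒⠀⠀
⠿⠿⠿⠿⠀⣿⠒⠂⠒⠿⠒⣿⣿⠀⠀
⠿⠿⠿⠿⠀⣿⠴⠒⠴⣿⠒⠂⠒⠀⠀
⠿⠿⠿⠿⠀⠒⣿⣾⠂⠿⠒⣿⠂⠀⠀
⠿⠿⠿⠿⠀⣿⠂⠒⠒⠒⠒⠿⣿⠀⠀
⠿⠿⠿⠿⠀⣿⣿⠂⣿⠒⠀⠀⠀⠀⠀
⠿⠿⠿⠿⠀⠀⠀⠀⠀⠀⠀⠀⠀⠀⠀
⠿⠿⠿⠿⠀⠀⠀⠀⠀⠀⠀⠀⠀⠀⠀
⠿⠿⠿⠿⠀⠀⠀⠀⠀⠀⠀⠀⠀⠀⠀
⠿⠿⠿⠿⠀⠀⠀⠀⠀⠀⠀⠀⠀⠀⠀
⠿⠿⠿⠿⠀⠀⠀⠀⠀⠀⠀⠀⠀⠀⠀

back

⠿⠿⠿⠿⠿⠿⠿⠿⠿⠿⠿⠿⠿⠿⠿
⠿⠿⠿⠿⠿⠿⠿⠿⠿⠿⠿⠿⠿⠿⠿
⠿⠿⠿⠿⠿⠿⠿⠿⠿⠿⠿⠿⠿⠿⠿
⠿⠿⠿⠿⠀⣿⠴⠂⠒⠒⣿⠴⠒⠀⠀
⠿⠿⠿⠿⠀⣿⠒⠂⠒⠿⠒⣿⣿⠀⠀
⠿⠿⠿⠿⠀⣿⠴⠒⠴⣿⠒⠂⠒⠀⠀
⠿⠿⠿⠿⠀⠒⣿⣿⠂⠿⠒⣿⠂⠀⠀
⠿⠿⠿⠿⠀⣿⠂⣾⠒⠒⠒⠿⣿⠀⠀
⠿⠿⠿⠿⠀⣿⣿⠂⣿⠒⠀⠀⠀⠀⠀
⠿⠿⠿⠿⠀⣿⣿⠂⠴⠴⠀⠀⠀⠀⠀
⠿⠿⠿⠿⠀⠀⠀⠀⠀⠀⠀⠀⠀⠀⠀
⠿⠿⠿⠿⠀⠀⠀⠀⠀⠀⠀⠀⠀⠀⠀
⠿⠿⠿⠿⠀⠀⠀⠀⠀⠀⠀⠀⠀⠀⠀
⠿⠿⠿⠿⠀⠀⠀⠀⠀⠀⠀⠀⠀⠀⠀
⠿⠿⠿⠿⠀⠀⠀⠀⠀⠀⠀⠀⠀⠀⠀

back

⠿⠿⠿⠿⠿⠿⠿⠿⠿⠿⠿⠿⠿⠿⠿
⠿⠿⠿⠿⠿⠿⠿⠿⠿⠿⠿⠿⠿⠿⠿
⠿⠿⠿⠿⠀⣿⠴⠂⠒⠒⣿⠴⠒⠀⠀
⠿⠿⠿⠿⠀⣿⠒⠂⠒⠿⠒⣿⣿⠀⠀
⠿⠿⠿⠿⠀⣿⠴⠒⠴⣿⠒⠂⠒⠀⠀
⠿⠿⠿⠿⠀⠒⣿⣿⠂⠿⠒⣿⠂⠀⠀
⠿⠿⠿⠿⠀⣿⠂⠒⠒⠒⠒⠿⣿⠀⠀
⠿⠿⠿⠿⠀⣿⣿⣾⣿⠒⠀⠀⠀⠀⠀
⠿⠿⠿⠿⠀⣿⣿⠂⠴⠴⠀⠀⠀⠀⠀
⠿⠿⠿⠿⠀⠂⠒⠂⠂⠿⠀⠀⠀⠀⠀
⠿⠿⠿⠿⠀⠀⠀⠀⠀⠀⠀⠀⠀⠀⠀
⠿⠿⠿⠿⠀⠀⠀⠀⠀⠀⠀⠀⠀⠀⠀
⠿⠿⠿⠿⠀⠀⠀⠀⠀⠀⠀⠀⠀⠀⠀
⠿⠿⠿⠿⠀⠀⠀⠀⠀⠀⠀⠀⠀⠀⠀
⠿⠿⠿⠿⠀⠀⠀⠀⠀⠀⠀⠀⠀⠀⠀

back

⠿⠿⠿⠿⠿⠿⠿⠿⠿⠿⠿⠿⠿⠿⠿
⠿⠿⠿⠿⠀⣿⠴⠂⠒⠒⣿⠴⠒⠀⠀
⠿⠿⠿⠿⠀⣿⠒⠂⠒⠿⠒⣿⣿⠀⠀
⠿⠿⠿⠿⠀⣿⠴⠒⠴⣿⠒⠂⠒⠀⠀
⠿⠿⠿⠿⠀⠒⣿⣿⠂⠿⠒⣿⠂⠀⠀
⠿⠿⠿⠿⠀⣿⠂⠒⠒⠒⠒⠿⣿⠀⠀
⠿⠿⠿⠿⠀⣿⣿⠂⣿⠒⠀⠀⠀⠀⠀
⠿⠿⠿⠿⠀⣿⣿⣾⠴⠴⠀⠀⠀⠀⠀
⠿⠿⠿⠿⠀⠂⠒⠂⠂⠿⠀⠀⠀⠀⠀
⠿⠿⠿⠿⠀⠂⠿⠒⠂⣿⠀⠀⠀⠀⠀
⠿⠿⠿⠿⠀⠀⠀⠀⠀⠀⠀⠀⠀⠀⠀
⠿⠿⠿⠿⠀⠀⠀⠀⠀⠀⠀⠀⠀⠀⠀
⠿⠿⠿⠿⠀⠀⠀⠀⠀⠀⠀⠀⠀⠀⠀
⠿⠿⠿⠿⠀⠀⠀⠀⠀⠀⠀⠀⠀⠀⠀
⠿⠿⠿⠿⠀⠀⠀⠀⠀⠀⠀⠀⠀⠀⠀

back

⠿⠿⠿⠿⠀⣿⠴⠂⠒⠒⣿⠴⠒⠀⠀
⠿⠿⠿⠿⠀⣿⠒⠂⠒⠿⠒⣿⣿⠀⠀
⠿⠿⠿⠿⠀⣿⠴⠒⠴⣿⠒⠂⠒⠀⠀
⠿⠿⠿⠿⠀⠒⣿⣿⠂⠿⠒⣿⠂⠀⠀
⠿⠿⠿⠿⠀⣿⠂⠒⠒⠒⠒⠿⣿⠀⠀
⠿⠿⠿⠿⠀⣿⣿⠂⣿⠒⠀⠀⠀⠀⠀
⠿⠿⠿⠿⠀⣿⣿⠂⠴⠴⠀⠀⠀⠀⠀
⠿⠿⠿⠿⠀⠂⠒⣾⠂⠿⠀⠀⠀⠀⠀
⠿⠿⠿⠿⠀⠂⠿⠒⠂⣿⠀⠀⠀⠀⠀
⠿⠿⠿⠿⠀⣿⠒⠒⠴⠒⠀⠀⠀⠀⠀
⠿⠿⠿⠿⠀⠀⠀⠀⠀⠀⠀⠀⠀⠀⠀
⠿⠿⠿⠿⠀⠀⠀⠀⠀⠀⠀⠀⠀⠀⠀
⠿⠿⠿⠿⠀⠀⠀⠀⠀⠀⠀⠀⠀⠀⠀
⠿⠿⠿⠿⠀⠀⠀⠀⠀⠀⠀⠀⠀⠀⠀
⠿⠿⠿⠿⠀⠀⠀⠀⠀⠀⠀⠀⠀⠀⠀

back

⠿⠿⠿⠿⠀⣿⠒⠂⠒⠿⠒⣿⣿⠀⠀
⠿⠿⠿⠿⠀⣿⠴⠒⠴⣿⠒⠂⠒⠀⠀
⠿⠿⠿⠿⠀⠒⣿⣿⠂⠿⠒⣿⠂⠀⠀
⠿⠿⠿⠿⠀⣿⠂⠒⠒⠒⠒⠿⣿⠀⠀
⠿⠿⠿⠿⠀⣿⣿⠂⣿⠒⠀⠀⠀⠀⠀
⠿⠿⠿⠿⠀⣿⣿⠂⠴⠴⠀⠀⠀⠀⠀
⠿⠿⠿⠿⠀⠂⠒⠂⠂⠿⠀⠀⠀⠀⠀
⠿⠿⠿⠿⠀⠂⠿⣾⠂⣿⠀⠀⠀⠀⠀
⠿⠿⠿⠿⠀⣿⠒⠒⠴⠒⠀⠀⠀⠀⠀
⠿⠿⠿⠿⠀⠴⠂⠂⠒⠴⠀⠀⠀⠀⠀
⠿⠿⠿⠿⠀⠀⠀⠀⠀⠀⠀⠀⠀⠀⠀
⠿⠿⠿⠿⠀⠀⠀⠀⠀⠀⠀⠀⠀⠀⠀
⠿⠿⠿⠿⠀⠀⠀⠀⠀⠀⠀⠀⠀⠀⠀
⠿⠿⠿⠿⠀⠀⠀⠀⠀⠀⠀⠀⠀⠀⠀
⠿⠿⠿⠿⠀⠀⠀⠀⠀⠀⠀⠀⠀⠀⠀

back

⠿⠿⠿⠿⠀⣿⠴⠒⠴⣿⠒⠂⠒⠀⠀
⠿⠿⠿⠿⠀⠒⣿⣿⠂⠿⠒⣿⠂⠀⠀
⠿⠿⠿⠿⠀⣿⠂⠒⠒⠒⠒⠿⣿⠀⠀
⠿⠿⠿⠿⠀⣿⣿⠂⣿⠒⠀⠀⠀⠀⠀
⠿⠿⠿⠿⠀⣿⣿⠂⠴⠴⠀⠀⠀⠀⠀
⠿⠿⠿⠿⠀⠂⠒⠂⠂⠿⠀⠀⠀⠀⠀
⠿⠿⠿⠿⠀⠂⠿⠒⠂⣿⠀⠀⠀⠀⠀
⠿⠿⠿⠿⠀⣿⠒⣾⠴⠒⠀⠀⠀⠀⠀
⠿⠿⠿⠿⠀⠴⠂⠂⠒⠴⠀⠀⠀⠀⠀
⠿⠿⠿⠿⠀⠒⣿⠴⠂⣿⠀⠀⠀⠀⠀
⠿⠿⠿⠿⠀⠀⠀⠀⠀⠀⠀⠀⠀⠀⠀
⠿⠿⠿⠿⠀⠀⠀⠀⠀⠀⠀⠀⠀⠀⠀
⠿⠿⠿⠿⠀⠀⠀⠀⠀⠀⠀⠀⠀⠀⠀
⠿⠿⠿⠿⠀⠀⠀⠀⠀⠀⠀⠀⠀⠀⠀
⠿⠿⠿⠿⠀⠀⠀⠀⠀⠀⠀⠀⠀⠀⠀

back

⠿⠿⠿⠿⠀⠒⣿⣿⠂⠿⠒⣿⠂⠀⠀
⠿⠿⠿⠿⠀⣿⠂⠒⠒⠒⠒⠿⣿⠀⠀
⠿⠿⠿⠿⠀⣿⣿⠂⣿⠒⠀⠀⠀⠀⠀
⠿⠿⠿⠿⠀⣿⣿⠂⠴⠴⠀⠀⠀⠀⠀
⠿⠿⠿⠿⠀⠂⠒⠂⠂⠿⠀⠀⠀⠀⠀
⠿⠿⠿⠿⠀⠂⠿⠒⠂⣿⠀⠀⠀⠀⠀
⠿⠿⠿⠿⠀⣿⠒⠒⠴⠒⠀⠀⠀⠀⠀
⠿⠿⠿⠿⠀⠴⠂⣾⠒⠴⠀⠀⠀⠀⠀
⠿⠿⠿⠿⠀⠒⣿⠴⠂⣿⠀⠀⠀⠀⠀
⠿⠿⠿⠿⠀⠴⠴⠒⠂⠂⠀⠀⠀⠀⠀
⠿⠿⠿⠿⠀⠀⠀⠀⠀⠀⠀⠀⠀⠀⠀
⠿⠿⠿⠿⠀⠀⠀⠀⠀⠀⠀⠀⠀⠀⠀
⠿⠿⠿⠿⠀⠀⠀⠀⠀⠀⠀⠀⠀⠀⠀
⠿⠿⠿⠿⠀⠀⠀⠀⠀⠀⠀⠀⠀⠀⠀
⠿⠿⠿⠿⠀⠀⠀⠀⠀⠀⠀⠀⠀⠀⠀

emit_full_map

⣿⠴⠂⠒⠒⣿⠴⠒
⣿⠒⠂⠒⠿⠒⣿⣿
⣿⠴⠒⠴⣿⠒⠂⠒
⠒⣿⣿⠂⠿⠒⣿⠂
⣿⠂⠒⠒⠒⠒⠿⣿
⣿⣿⠂⣿⠒⠀⠀⠀
⣿⣿⠂⠴⠴⠀⠀⠀
⠂⠒⠂⠂⠿⠀⠀⠀
⠂⠿⠒⠂⣿⠀⠀⠀
⣿⠒⠒⠴⠒⠀⠀⠀
⠴⠂⣾⠒⠴⠀⠀⠀
⠒⣿⠴⠂⣿⠀⠀⠀
⠴⠴⠒⠂⠂⠀⠀⠀


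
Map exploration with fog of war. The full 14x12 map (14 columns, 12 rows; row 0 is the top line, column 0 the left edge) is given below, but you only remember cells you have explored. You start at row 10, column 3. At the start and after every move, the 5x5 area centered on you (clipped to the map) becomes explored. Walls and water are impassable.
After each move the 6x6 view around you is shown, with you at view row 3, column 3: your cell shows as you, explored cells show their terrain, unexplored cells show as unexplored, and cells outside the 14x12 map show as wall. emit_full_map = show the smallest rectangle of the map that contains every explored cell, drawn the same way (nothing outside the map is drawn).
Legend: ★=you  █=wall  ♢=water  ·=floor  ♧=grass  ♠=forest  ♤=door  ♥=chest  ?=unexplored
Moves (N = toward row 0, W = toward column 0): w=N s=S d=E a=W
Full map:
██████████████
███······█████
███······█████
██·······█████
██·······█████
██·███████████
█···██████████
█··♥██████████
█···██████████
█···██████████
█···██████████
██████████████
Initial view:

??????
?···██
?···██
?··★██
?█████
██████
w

??????
?··♥██
?···██
?··★██
?···██
?█████

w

??????
?···██
?··♥██
?··★██
?···██
?···██

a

█?????
██···█
██··♥█
██·★·█
██···█
██···█

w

█?????
███·██
██···█
██·★♥█
██···█
██···█

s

███·██
██···█
██··♥█
██·★·█
██···█
██···█

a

████·█
███···
███··♥
███★··
███···
███···

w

██????
████·█
███···
███★·♥
███···
███···

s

████·█
███···
███··♥
███★··
███···
███···

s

███···
███··♥
███···
███★··
███···
██████

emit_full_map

██·██?
█···██
█··♥██
█···██
█★··██
█···██
██████


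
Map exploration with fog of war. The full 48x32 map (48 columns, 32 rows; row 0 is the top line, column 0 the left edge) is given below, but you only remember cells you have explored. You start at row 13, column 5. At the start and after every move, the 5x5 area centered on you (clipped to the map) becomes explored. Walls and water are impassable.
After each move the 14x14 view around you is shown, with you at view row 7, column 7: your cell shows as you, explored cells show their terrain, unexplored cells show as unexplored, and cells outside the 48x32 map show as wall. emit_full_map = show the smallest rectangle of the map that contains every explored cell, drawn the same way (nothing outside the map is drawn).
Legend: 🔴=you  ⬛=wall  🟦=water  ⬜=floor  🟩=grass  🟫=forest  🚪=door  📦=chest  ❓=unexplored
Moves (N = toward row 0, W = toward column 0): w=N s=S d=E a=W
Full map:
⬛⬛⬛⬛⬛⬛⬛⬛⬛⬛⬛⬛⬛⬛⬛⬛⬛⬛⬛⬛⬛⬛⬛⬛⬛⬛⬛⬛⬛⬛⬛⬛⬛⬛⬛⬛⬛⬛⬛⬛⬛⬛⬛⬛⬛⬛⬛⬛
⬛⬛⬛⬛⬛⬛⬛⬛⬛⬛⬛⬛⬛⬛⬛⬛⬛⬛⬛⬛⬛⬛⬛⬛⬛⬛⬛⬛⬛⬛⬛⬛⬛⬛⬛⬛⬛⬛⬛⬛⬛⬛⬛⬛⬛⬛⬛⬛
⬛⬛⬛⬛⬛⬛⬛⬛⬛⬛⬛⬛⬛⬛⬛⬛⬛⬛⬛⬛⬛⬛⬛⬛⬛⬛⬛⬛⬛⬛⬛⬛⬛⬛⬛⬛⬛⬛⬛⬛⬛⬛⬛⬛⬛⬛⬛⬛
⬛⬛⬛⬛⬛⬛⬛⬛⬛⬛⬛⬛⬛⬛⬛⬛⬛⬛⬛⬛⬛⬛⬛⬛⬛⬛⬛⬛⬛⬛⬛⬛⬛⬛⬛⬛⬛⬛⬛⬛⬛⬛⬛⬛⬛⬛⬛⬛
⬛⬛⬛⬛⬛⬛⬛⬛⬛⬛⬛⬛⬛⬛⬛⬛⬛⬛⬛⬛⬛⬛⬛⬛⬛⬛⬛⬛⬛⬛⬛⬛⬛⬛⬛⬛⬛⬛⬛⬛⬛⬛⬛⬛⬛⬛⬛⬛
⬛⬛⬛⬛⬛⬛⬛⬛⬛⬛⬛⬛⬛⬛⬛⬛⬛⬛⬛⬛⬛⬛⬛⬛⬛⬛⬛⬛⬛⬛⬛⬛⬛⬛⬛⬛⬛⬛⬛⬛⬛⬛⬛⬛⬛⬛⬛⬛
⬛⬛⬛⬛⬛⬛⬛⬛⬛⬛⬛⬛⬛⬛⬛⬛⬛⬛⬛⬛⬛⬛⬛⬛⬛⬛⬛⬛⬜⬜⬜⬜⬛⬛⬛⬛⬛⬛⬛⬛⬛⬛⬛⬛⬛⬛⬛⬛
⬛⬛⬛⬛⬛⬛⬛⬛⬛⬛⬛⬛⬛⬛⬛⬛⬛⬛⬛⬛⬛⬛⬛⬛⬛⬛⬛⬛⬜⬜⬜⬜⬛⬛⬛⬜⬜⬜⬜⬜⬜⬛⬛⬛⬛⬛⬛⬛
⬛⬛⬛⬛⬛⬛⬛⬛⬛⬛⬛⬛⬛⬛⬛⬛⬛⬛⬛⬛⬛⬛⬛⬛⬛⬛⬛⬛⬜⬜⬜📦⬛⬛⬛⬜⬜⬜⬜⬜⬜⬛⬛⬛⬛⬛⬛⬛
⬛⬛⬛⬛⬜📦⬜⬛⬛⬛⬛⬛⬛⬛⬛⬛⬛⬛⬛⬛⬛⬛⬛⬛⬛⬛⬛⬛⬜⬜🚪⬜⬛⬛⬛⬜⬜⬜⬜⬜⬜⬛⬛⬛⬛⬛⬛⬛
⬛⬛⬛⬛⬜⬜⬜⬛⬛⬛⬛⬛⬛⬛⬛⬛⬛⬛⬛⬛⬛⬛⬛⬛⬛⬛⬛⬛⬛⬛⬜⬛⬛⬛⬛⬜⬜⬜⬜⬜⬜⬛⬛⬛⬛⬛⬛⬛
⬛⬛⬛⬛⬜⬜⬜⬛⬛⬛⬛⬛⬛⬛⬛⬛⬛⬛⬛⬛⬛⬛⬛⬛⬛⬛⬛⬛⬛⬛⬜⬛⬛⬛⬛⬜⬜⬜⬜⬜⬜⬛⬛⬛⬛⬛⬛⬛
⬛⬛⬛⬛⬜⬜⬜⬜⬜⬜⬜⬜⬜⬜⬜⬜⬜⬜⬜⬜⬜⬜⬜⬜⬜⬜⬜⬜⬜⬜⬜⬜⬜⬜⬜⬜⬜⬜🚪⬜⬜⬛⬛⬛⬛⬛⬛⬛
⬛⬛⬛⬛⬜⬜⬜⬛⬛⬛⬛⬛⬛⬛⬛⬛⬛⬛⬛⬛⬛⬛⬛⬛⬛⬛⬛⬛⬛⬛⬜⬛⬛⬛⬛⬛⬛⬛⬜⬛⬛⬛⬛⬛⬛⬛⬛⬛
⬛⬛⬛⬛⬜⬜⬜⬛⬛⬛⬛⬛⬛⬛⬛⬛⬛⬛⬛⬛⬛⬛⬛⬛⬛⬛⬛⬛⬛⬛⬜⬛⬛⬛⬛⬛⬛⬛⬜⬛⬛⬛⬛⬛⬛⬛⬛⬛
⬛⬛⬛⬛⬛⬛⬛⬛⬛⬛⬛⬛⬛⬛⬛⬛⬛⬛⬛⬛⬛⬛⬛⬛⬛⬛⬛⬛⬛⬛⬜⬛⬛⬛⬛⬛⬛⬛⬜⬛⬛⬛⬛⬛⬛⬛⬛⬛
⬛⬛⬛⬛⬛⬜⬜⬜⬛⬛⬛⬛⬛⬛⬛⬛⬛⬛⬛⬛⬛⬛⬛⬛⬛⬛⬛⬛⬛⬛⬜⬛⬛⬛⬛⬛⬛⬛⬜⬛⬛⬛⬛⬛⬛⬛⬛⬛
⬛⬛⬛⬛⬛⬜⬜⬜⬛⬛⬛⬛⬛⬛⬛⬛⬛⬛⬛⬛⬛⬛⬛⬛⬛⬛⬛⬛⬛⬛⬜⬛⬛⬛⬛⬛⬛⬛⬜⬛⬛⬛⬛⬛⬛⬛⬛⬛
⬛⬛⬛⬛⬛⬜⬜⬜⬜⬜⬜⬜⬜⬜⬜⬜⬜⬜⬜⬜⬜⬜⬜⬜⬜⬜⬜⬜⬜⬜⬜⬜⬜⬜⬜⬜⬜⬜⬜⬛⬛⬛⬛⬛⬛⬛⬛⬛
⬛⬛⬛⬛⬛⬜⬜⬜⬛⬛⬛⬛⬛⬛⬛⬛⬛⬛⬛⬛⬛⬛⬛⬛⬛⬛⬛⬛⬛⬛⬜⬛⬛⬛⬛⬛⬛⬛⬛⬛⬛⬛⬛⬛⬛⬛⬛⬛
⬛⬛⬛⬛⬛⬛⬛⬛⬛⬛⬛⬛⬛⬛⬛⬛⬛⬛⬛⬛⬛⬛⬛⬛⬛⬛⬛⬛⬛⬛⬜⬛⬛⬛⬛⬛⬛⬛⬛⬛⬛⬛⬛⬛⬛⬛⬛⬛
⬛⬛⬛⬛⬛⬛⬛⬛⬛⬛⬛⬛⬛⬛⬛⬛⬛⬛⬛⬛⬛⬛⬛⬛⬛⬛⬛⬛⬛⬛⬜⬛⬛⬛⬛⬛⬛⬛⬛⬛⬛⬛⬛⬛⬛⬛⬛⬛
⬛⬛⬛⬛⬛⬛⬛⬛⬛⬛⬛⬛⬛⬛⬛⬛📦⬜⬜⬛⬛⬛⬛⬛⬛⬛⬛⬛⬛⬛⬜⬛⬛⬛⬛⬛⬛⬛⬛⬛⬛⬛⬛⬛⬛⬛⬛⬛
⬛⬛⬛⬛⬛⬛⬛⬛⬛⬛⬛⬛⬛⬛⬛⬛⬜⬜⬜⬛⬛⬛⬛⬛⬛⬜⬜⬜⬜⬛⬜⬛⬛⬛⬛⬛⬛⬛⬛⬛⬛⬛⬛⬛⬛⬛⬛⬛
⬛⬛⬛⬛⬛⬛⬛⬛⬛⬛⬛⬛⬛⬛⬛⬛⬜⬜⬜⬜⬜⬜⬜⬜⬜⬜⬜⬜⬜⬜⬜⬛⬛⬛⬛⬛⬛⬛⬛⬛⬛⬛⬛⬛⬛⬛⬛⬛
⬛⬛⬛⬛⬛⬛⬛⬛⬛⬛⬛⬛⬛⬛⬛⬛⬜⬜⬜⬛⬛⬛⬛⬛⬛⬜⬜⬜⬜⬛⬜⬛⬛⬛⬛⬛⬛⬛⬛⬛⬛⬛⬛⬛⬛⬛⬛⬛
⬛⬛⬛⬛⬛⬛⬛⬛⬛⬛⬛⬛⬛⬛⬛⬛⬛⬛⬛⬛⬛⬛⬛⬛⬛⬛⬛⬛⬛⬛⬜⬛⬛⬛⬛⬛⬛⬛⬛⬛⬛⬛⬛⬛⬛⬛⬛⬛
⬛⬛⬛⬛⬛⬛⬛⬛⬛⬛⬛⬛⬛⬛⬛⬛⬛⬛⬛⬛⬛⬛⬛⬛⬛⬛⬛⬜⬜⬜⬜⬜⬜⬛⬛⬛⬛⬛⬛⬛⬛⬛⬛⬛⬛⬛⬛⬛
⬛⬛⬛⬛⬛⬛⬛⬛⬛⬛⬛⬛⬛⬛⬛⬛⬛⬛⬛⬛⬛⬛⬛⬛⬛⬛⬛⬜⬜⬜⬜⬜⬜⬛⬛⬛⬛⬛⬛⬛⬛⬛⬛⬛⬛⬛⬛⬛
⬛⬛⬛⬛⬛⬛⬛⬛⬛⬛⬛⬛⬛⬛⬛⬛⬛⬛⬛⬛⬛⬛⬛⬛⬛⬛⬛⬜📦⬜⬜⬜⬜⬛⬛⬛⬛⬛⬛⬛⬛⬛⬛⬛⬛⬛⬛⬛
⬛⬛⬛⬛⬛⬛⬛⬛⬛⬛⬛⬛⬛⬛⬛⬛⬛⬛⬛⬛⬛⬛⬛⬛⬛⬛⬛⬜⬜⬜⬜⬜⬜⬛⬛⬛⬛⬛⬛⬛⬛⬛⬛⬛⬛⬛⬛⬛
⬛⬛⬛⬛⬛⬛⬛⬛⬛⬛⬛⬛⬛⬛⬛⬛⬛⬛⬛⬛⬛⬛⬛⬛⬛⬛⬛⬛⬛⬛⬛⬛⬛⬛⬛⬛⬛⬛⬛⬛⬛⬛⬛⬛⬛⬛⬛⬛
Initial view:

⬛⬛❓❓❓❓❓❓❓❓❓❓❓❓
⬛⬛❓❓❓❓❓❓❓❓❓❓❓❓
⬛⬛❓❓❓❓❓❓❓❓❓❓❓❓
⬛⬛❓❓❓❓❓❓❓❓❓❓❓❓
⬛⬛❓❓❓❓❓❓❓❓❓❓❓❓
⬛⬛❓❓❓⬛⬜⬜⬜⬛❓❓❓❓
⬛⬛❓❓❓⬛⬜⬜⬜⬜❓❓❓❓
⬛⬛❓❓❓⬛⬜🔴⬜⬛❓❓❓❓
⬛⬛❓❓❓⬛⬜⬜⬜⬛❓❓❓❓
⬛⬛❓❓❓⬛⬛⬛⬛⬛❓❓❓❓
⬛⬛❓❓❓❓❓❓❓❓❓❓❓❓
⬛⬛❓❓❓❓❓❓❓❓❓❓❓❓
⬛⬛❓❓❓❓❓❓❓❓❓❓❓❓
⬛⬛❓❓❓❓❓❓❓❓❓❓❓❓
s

⬛⬛❓❓❓❓❓❓❓❓❓❓❓❓
⬛⬛❓❓❓❓❓❓❓❓❓❓❓❓
⬛⬛❓❓❓❓❓❓❓❓❓❓❓❓
⬛⬛❓❓❓❓❓❓❓❓❓❓❓❓
⬛⬛❓❓❓⬛⬜⬜⬜⬛❓❓❓❓
⬛⬛❓❓❓⬛⬜⬜⬜⬜❓❓❓❓
⬛⬛❓❓❓⬛⬜⬜⬜⬛❓❓❓❓
⬛⬛❓❓❓⬛⬜🔴⬜⬛❓❓❓❓
⬛⬛❓❓❓⬛⬛⬛⬛⬛❓❓❓❓
⬛⬛❓❓❓⬛⬛⬜⬜⬜❓❓❓❓
⬛⬛❓❓❓❓❓❓❓❓❓❓❓❓
⬛⬛❓❓❓❓❓❓❓❓❓❓❓❓
⬛⬛❓❓❓❓❓❓❓❓❓❓❓❓
⬛⬛❓❓❓❓❓❓❓❓❓❓❓❓

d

⬛❓❓❓❓❓❓❓❓❓❓❓❓❓
⬛❓❓❓❓❓❓❓❓❓❓❓❓❓
⬛❓❓❓❓❓❓❓❓❓❓❓❓❓
⬛❓❓❓❓❓❓❓❓❓❓❓❓❓
⬛❓❓❓⬛⬜⬜⬜⬛❓❓❓❓❓
⬛❓❓❓⬛⬜⬜⬜⬜⬜❓❓❓❓
⬛❓❓❓⬛⬜⬜⬜⬛⬛❓❓❓❓
⬛❓❓❓⬛⬜⬜🔴⬛⬛❓❓❓❓
⬛❓❓❓⬛⬛⬛⬛⬛⬛❓❓❓❓
⬛❓❓❓⬛⬛⬜⬜⬜⬛❓❓❓❓
⬛❓❓❓❓❓❓❓❓❓❓❓❓❓
⬛❓❓❓❓❓❓❓❓❓❓❓❓❓
⬛❓❓❓❓❓❓❓❓❓❓❓❓❓
⬛❓❓❓❓❓❓❓❓❓❓❓❓❓

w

⬛❓❓❓❓❓❓❓❓❓❓❓❓❓
⬛❓❓❓❓❓❓❓❓❓❓❓❓❓
⬛❓❓❓❓❓❓❓❓❓❓❓❓❓
⬛❓❓❓❓❓❓❓❓❓❓❓❓❓
⬛❓❓❓❓❓❓❓❓❓❓❓❓❓
⬛❓❓❓⬛⬜⬜⬜⬛⬛❓❓❓❓
⬛❓❓❓⬛⬜⬜⬜⬜⬜❓❓❓❓
⬛❓❓❓⬛⬜⬜🔴⬛⬛❓❓❓❓
⬛❓❓❓⬛⬜⬜⬜⬛⬛❓❓❓❓
⬛❓❓❓⬛⬛⬛⬛⬛⬛❓❓❓❓
⬛❓❓❓⬛⬛⬜⬜⬜⬛❓❓❓❓
⬛❓❓❓❓❓❓❓❓❓❓❓❓❓
⬛❓❓❓❓❓❓❓❓❓❓❓❓❓
⬛❓❓❓❓❓❓❓❓❓❓❓❓❓

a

⬛⬛❓❓❓❓❓❓❓❓❓❓❓❓
⬛⬛❓❓❓❓❓❓❓❓❓❓❓❓
⬛⬛❓❓❓❓❓❓❓❓❓❓❓❓
⬛⬛❓❓❓❓❓❓❓❓❓❓❓❓
⬛⬛❓❓❓❓❓❓❓❓❓❓❓❓
⬛⬛❓❓❓⬛⬜⬜⬜⬛⬛❓❓❓
⬛⬛❓❓❓⬛⬜⬜⬜⬜⬜❓❓❓
⬛⬛❓❓❓⬛⬜🔴⬜⬛⬛❓❓❓
⬛⬛❓❓❓⬛⬜⬜⬜⬛⬛❓❓❓
⬛⬛❓❓❓⬛⬛⬛⬛⬛⬛❓❓❓
⬛⬛❓❓❓⬛⬛⬜⬜⬜⬛❓❓❓
⬛⬛❓❓❓❓❓❓❓❓❓❓❓❓
⬛⬛❓❓❓❓❓❓❓❓❓❓❓❓
⬛⬛❓❓❓❓❓❓❓❓❓❓❓❓

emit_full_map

⬛⬜⬜⬜⬛⬛
⬛⬜⬜⬜⬜⬜
⬛⬜🔴⬜⬛⬛
⬛⬜⬜⬜⬛⬛
⬛⬛⬛⬛⬛⬛
⬛⬛⬜⬜⬜⬛

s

⬛⬛❓❓❓❓❓❓❓❓❓❓❓❓
⬛⬛❓❓❓❓❓❓❓❓❓❓❓❓
⬛⬛❓❓❓❓❓❓❓❓❓❓❓❓
⬛⬛❓❓❓❓❓❓❓❓❓❓❓❓
⬛⬛❓❓❓⬛⬜⬜⬜⬛⬛❓❓❓
⬛⬛❓❓❓⬛⬜⬜⬜⬜⬜❓❓❓
⬛⬛❓❓❓⬛⬜⬜⬜⬛⬛❓❓❓
⬛⬛❓❓❓⬛⬜🔴⬜⬛⬛❓❓❓
⬛⬛❓❓❓⬛⬛⬛⬛⬛⬛❓❓❓
⬛⬛❓❓❓⬛⬛⬜⬜⬜⬛❓❓❓
⬛⬛❓❓❓❓❓❓❓❓❓❓❓❓
⬛⬛❓❓❓❓❓❓❓❓❓❓❓❓
⬛⬛❓❓❓❓❓❓❓❓❓❓❓❓
⬛⬛❓❓❓❓❓❓❓❓❓❓❓❓

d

⬛❓❓❓❓❓❓❓❓❓❓❓❓❓
⬛❓❓❓❓❓❓❓❓❓❓❓❓❓
⬛❓❓❓❓❓❓❓❓❓❓❓❓❓
⬛❓❓❓❓❓❓❓❓❓❓❓❓❓
⬛❓❓❓⬛⬜⬜⬜⬛⬛❓❓❓❓
⬛❓❓❓⬛⬜⬜⬜⬜⬜❓❓❓❓
⬛❓❓❓⬛⬜⬜⬜⬛⬛❓❓❓❓
⬛❓❓❓⬛⬜⬜🔴⬛⬛❓❓❓❓
⬛❓❓❓⬛⬛⬛⬛⬛⬛❓❓❓❓
⬛❓❓❓⬛⬛⬜⬜⬜⬛❓❓❓❓
⬛❓❓❓❓❓❓❓❓❓❓❓❓❓
⬛❓❓❓❓❓❓❓❓❓❓❓❓❓
⬛❓❓❓❓❓❓❓❓❓❓❓❓❓
⬛❓❓❓❓❓❓❓❓❓❓❓❓❓

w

⬛❓❓❓❓❓❓❓❓❓❓❓❓❓
⬛❓❓❓❓❓❓❓❓❓❓❓❓❓
⬛❓❓❓❓❓❓❓❓❓❓❓❓❓
⬛❓❓❓❓❓❓❓❓❓❓❓❓❓
⬛❓❓❓❓❓❓❓❓❓❓❓❓❓
⬛❓❓❓⬛⬜⬜⬜⬛⬛❓❓❓❓
⬛❓❓❓⬛⬜⬜⬜⬜⬜❓❓❓❓
⬛❓❓❓⬛⬜⬜🔴⬛⬛❓❓❓❓
⬛❓❓❓⬛⬜⬜⬜⬛⬛❓❓❓❓
⬛❓❓❓⬛⬛⬛⬛⬛⬛❓❓❓❓
⬛❓❓❓⬛⬛⬜⬜⬜⬛❓❓❓❓
⬛❓❓❓❓❓❓❓❓❓❓❓❓❓
⬛❓❓❓❓❓❓❓❓❓❓❓❓❓
⬛❓❓❓❓❓❓❓❓❓❓❓❓❓

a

⬛⬛❓❓❓❓❓❓❓❓❓❓❓❓
⬛⬛❓❓❓❓❓❓❓❓❓❓❓❓
⬛⬛❓❓❓❓❓❓❓❓❓❓❓❓
⬛⬛❓❓❓❓❓❓❓❓❓❓❓❓
⬛⬛❓❓❓❓❓❓❓❓❓❓❓❓
⬛⬛❓❓❓⬛⬜⬜⬜⬛⬛❓❓❓
⬛⬛❓❓❓⬛⬜⬜⬜⬜⬜❓❓❓
⬛⬛❓❓❓⬛⬜🔴⬜⬛⬛❓❓❓
⬛⬛❓❓❓⬛⬜⬜⬜⬛⬛❓❓❓
⬛⬛❓❓❓⬛⬛⬛⬛⬛⬛❓❓❓
⬛⬛❓❓❓⬛⬛⬜⬜⬜⬛❓❓❓
⬛⬛❓❓❓❓❓❓❓❓❓❓❓❓
⬛⬛❓❓❓❓❓❓❓❓❓❓❓❓
⬛⬛❓❓❓❓❓❓❓❓❓❓❓❓

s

⬛⬛❓❓❓❓❓❓❓❓❓❓❓❓
⬛⬛❓❓❓❓❓❓❓❓❓❓❓❓
⬛⬛❓❓❓❓❓❓❓❓❓❓❓❓
⬛⬛❓❓❓❓❓❓❓❓❓❓❓❓
⬛⬛❓❓❓⬛⬜⬜⬜⬛⬛❓❓❓
⬛⬛❓❓❓⬛⬜⬜⬜⬜⬜❓❓❓
⬛⬛❓❓❓⬛⬜⬜⬜⬛⬛❓❓❓
⬛⬛❓❓❓⬛⬜🔴⬜⬛⬛❓❓❓
⬛⬛❓❓❓⬛⬛⬛⬛⬛⬛❓❓❓
⬛⬛❓❓❓⬛⬛⬜⬜⬜⬛❓❓❓
⬛⬛❓❓❓❓❓❓❓❓❓❓❓❓
⬛⬛❓❓❓❓❓❓❓❓❓❓❓❓
⬛⬛❓❓❓❓❓❓❓❓❓❓❓❓
⬛⬛❓❓❓❓❓❓❓❓❓❓❓❓

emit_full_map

⬛⬜⬜⬜⬛⬛
⬛⬜⬜⬜⬜⬜
⬛⬜⬜⬜⬛⬛
⬛⬜🔴⬜⬛⬛
⬛⬛⬛⬛⬛⬛
⬛⬛⬜⬜⬜⬛

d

⬛❓❓❓❓❓❓❓❓❓❓❓❓❓
⬛❓❓❓❓❓❓❓❓❓❓❓❓❓
⬛❓❓❓❓❓❓❓❓❓❓❓❓❓
⬛❓❓❓❓❓❓❓❓❓❓❓❓❓
⬛❓❓❓⬛⬜⬜⬜⬛⬛❓❓❓❓
⬛❓❓❓⬛⬜⬜⬜⬜⬜❓❓❓❓
⬛❓❓❓⬛⬜⬜⬜⬛⬛❓❓❓❓
⬛❓❓❓⬛⬜⬜🔴⬛⬛❓❓❓❓
⬛❓❓❓⬛⬛⬛⬛⬛⬛❓❓❓❓
⬛❓❓❓⬛⬛⬜⬜⬜⬛❓❓❓❓
⬛❓❓❓❓❓❓❓❓❓❓❓❓❓
⬛❓❓❓❓❓❓❓❓❓❓❓❓❓
⬛❓❓❓❓❓❓❓❓❓❓❓❓❓
⬛❓❓❓❓❓❓❓❓❓❓❓❓❓


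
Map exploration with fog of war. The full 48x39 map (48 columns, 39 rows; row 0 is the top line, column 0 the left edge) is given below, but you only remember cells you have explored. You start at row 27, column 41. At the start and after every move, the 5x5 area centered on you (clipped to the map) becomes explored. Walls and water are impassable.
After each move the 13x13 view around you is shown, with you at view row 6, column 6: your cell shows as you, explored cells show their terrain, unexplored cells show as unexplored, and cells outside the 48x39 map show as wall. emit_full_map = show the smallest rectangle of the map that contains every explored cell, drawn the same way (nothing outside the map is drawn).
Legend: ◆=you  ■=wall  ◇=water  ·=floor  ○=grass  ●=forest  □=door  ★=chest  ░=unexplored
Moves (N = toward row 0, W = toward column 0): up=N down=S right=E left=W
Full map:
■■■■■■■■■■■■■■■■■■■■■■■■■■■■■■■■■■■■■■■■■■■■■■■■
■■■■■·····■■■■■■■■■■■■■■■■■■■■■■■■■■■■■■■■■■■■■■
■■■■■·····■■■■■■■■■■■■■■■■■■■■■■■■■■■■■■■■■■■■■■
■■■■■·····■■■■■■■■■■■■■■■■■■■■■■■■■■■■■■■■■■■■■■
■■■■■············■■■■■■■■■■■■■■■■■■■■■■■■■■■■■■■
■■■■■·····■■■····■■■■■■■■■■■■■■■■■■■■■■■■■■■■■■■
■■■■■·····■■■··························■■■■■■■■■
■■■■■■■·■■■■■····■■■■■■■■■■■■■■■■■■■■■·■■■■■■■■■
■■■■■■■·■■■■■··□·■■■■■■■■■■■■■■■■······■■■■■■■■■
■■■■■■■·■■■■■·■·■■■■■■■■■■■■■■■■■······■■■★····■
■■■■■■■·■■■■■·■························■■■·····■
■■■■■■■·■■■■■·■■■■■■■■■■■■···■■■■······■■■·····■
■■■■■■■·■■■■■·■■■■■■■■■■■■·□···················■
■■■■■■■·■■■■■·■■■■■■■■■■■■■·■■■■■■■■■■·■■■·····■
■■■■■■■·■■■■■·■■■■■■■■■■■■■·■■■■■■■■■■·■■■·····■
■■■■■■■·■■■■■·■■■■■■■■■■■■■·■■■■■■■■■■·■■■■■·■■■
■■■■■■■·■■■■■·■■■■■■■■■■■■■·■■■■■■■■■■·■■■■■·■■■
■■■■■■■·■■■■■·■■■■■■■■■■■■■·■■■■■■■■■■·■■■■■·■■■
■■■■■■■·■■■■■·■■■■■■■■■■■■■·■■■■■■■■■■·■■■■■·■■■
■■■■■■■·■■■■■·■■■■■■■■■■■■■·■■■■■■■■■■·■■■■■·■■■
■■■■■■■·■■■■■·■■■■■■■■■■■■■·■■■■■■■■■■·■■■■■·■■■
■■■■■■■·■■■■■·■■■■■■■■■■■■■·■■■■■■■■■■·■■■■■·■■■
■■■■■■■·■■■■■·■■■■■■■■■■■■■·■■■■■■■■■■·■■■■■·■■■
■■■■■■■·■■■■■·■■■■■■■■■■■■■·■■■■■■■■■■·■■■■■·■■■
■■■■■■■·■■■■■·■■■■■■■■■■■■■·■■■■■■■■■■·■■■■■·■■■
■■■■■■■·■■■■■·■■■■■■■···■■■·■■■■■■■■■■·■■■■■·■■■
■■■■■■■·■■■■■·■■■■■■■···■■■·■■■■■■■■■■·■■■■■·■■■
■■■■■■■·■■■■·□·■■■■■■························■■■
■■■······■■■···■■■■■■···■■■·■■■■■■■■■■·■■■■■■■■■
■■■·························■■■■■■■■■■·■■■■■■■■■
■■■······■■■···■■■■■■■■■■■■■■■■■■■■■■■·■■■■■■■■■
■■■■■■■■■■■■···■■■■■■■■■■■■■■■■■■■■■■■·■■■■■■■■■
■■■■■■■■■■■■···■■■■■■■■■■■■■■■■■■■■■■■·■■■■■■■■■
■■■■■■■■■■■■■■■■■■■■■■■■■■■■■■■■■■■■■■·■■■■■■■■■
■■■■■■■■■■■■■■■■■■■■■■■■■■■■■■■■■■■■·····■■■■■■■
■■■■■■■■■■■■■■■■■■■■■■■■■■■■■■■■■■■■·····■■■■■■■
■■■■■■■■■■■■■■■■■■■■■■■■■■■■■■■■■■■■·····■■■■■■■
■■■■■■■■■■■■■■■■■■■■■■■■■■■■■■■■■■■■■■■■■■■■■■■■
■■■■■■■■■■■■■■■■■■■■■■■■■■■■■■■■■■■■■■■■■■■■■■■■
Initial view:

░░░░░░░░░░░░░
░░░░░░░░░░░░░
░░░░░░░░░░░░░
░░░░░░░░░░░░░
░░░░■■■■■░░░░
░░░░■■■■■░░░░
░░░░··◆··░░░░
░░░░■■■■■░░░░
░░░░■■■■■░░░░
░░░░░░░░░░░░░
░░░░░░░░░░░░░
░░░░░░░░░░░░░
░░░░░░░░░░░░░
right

░░░░░░░░░░░░■
░░░░░░░░░░░░■
░░░░░░░░░░░░■
░░░░░░░░░░░░■
░░░■■■■■·░░░■
░░░■■■■■·░░░■
░░░···◆··░░░■
░░░■■■■■■░░░■
░░░■■■■■■░░░■
░░░░░░░░░░░░■
░░░░░░░░░░░░■
░░░░░░░░░░░░■
░░░░░░░░░░░░■

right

░░░░░░░░░░░■■
░░░░░░░░░░░■■
░░░░░░░░░░░■■
░░░░░░░░░░░■■
░░■■■■■·■░░■■
░░■■■■■·■░░■■
░░····◆·■░░■■
░░■■■■■■■░░■■
░░■■■■■■■░░■■
░░░░░░░░░░░■■
░░░░░░░░░░░■■
░░░░░░░░░░░■■
░░░░░░░░░░░■■

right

░░░░░░░░░░■■■
░░░░░░░░░░■■■
░░░░░░░░░░■■■
░░░░░░░░░░■■■
░■■■■■·■■░■■■
░■■■■■·■■░■■■
░·····◆■■░■■■
░■■■■■■■■░■■■
░■■■■■■■■░■■■
░░░░░░░░░░■■■
░░░░░░░░░░■■■
░░░░░░░░░░■■■
░░░░░░░░░░■■■

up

░░░░░░░░░░■■■
░░░░░░░░░░■■■
░░░░░░░░░░■■■
░░░░░░░░░░■■■
░░░░■■·■■░■■■
░■■■■■·■■░■■■
░■■■■■◆■■░■■■
░······■■░■■■
░■■■■■■■■░■■■
░■■■■■■■■░■■■
░░░░░░░░░░■■■
░░░░░░░░░░■■■
░░░░░░░░░░■■■

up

░░░░░░░░░░■■■
░░░░░░░░░░■■■
░░░░░░░░░░■■■
░░░░░░░░░░■■■
░░░░■■·■■░■■■
░░░░■■·■■░■■■
░■■■■■◆■■░■■■
░■■■■■·■■░■■■
░······■■░■■■
░■■■■■■■■░■■■
░■■■■■■■■░■■■
░░░░░░░░░░■■■
░░░░░░░░░░■■■

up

░░░░░░░░░░■■■
░░░░░░░░░░■■■
░░░░░░░░░░■■■
░░░░░░░░░░■■■
░░░░■■·■■░■■■
░░░░■■·■■░■■■
░░░░■■◆■■░■■■
░■■■■■·■■░■■■
░■■■■■·■■░■■■
░······■■░■■■
░■■■■■■■■░■■■
░■■■■■■■■░■■■
░░░░░░░░░░■■■

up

░░░░░░░░░░■■■
░░░░░░░░░░■■■
░░░░░░░░░░■■■
░░░░░░░░░░■■■
░░░░■■·■■░■■■
░░░░■■·■■░■■■
░░░░■■◆■■░■■■
░░░░■■·■■░■■■
░■■■■■·■■░■■■
░■■■■■·■■░■■■
░······■■░■■■
░■■■■■■■■░■■■
░■■■■■■■■░■■■

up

░░░░░░░░░░■■■
░░░░░░░░░░■■■
░░░░░░░░░░■■■
░░░░░░░░░░■■■
░░░░■■·■■░■■■
░░░░■■·■■░■■■
░░░░■■◆■■░■■■
░░░░■■·■■░■■■
░░░░■■·■■░■■■
░■■■■■·■■░■■■
░■■■■■·■■░■■■
░······■■░■■■
░■■■■■■■■░■■■

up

░░░░░░░░░░■■■
░░░░░░░░░░■■■
░░░░░░░░░░■■■
░░░░░░░░░░■■■
░░░░■■·■■░■■■
░░░░■■·■■░■■■
░░░░■■◆■■░■■■
░░░░■■·■■░■■■
░░░░■■·■■░■■■
░░░░■■·■■░■■■
░■■■■■·■■░■■■
░■■■■■·■■░■■■
░······■■░■■■

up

░░░░░░░░░░■■■
░░░░░░░░░░■■■
░░░░░░░░░░■■■
░░░░░░░░░░■■■
░░░░■■·■■░■■■
░░░░■■·■■░■■■
░░░░■■◆■■░■■■
░░░░■■·■■░■■■
░░░░■■·■■░■■■
░░░░■■·■■░■■■
░░░░■■·■■░■■■
░■■■■■·■■░■■■
░■■■■■·■■░■■■

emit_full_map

░░░■■·■■
░░░■■·■■
░░░■■◆■■
░░░■■·■■
░░░■■·■■
░░░■■·■■
░░░■■·■■
■■■■■·■■
■■■■■·■■
······■■
■■■■■■■■
■■■■■■■■

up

░░░░░░░░░░■■■
░░░░░░░░░░■■■
░░░░░░░░░░■■■
░░░░░░░░░░■■■
░░░░■■·■■░■■■
░░░░■■·■■░■■■
░░░░■■◆■■░■■■
░░░░■■·■■░■■■
░░░░■■·■■░■■■
░░░░■■·■■░■■■
░░░░■■·■■░■■■
░░░░■■·■■░■■■
░■■■■■·■■░■■■

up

░░░░░░░░░░■■■
░░░░░░░░░░■■■
░░░░░░░░░░■■■
░░░░░░░░░░■■■
░░░░■■·■■░■■■
░░░░■■·■■░■■■
░░░░■■◆■■░■■■
░░░░■■·■■░■■■
░░░░■■·■■░■■■
░░░░■■·■■░■■■
░░░░■■·■■░■■■
░░░░■■·■■░■■■
░░░░■■·■■░■■■

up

░░░░░░░░░░■■■
░░░░░░░░░░■■■
░░░░░░░░░░■■■
░░░░░░░░░░■■■
░░░░■■·■■░■■■
░░░░■■·■■░■■■
░░░░■■◆■■░■■■
░░░░■■·■■░■■■
░░░░■■·■■░■■■
░░░░■■·■■░■■■
░░░░■■·■■░■■■
░░░░■■·■■░■■■
░░░░■■·■■░■■■

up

░░░░░░░░░░■■■
░░░░░░░░░░■■■
░░░░░░░░░░■■■
░░░░░░░░░░■■■
░░░░·····░■■■
░░░░■■·■■░■■■
░░░░■■◆■■░■■■
░░░░■■·■■░■■■
░░░░■■·■■░■■■
░░░░■■·■■░■■■
░░░░■■·■■░■■■
░░░░■■·■■░■■■
░░░░■■·■■░■■■

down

░░░░░░░░░░■■■
░░░░░░░░░░■■■
░░░░░░░░░░■■■
░░░░·····░■■■
░░░░■■·■■░■■■
░░░░■■·■■░■■■
░░░░■■◆■■░■■■
░░░░■■·■■░■■■
░░░░■■·■■░■■■
░░░░■■·■■░■■■
░░░░■■·■■░■■■
░░░░■■·■■░■■■
░░░░■■·■■░■■■

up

░░░░░░░░░░■■■
░░░░░░░░░░■■■
░░░░░░░░░░■■■
░░░░░░░░░░■■■
░░░░·····░■■■
░░░░■■·■■░■■■
░░░░■■◆■■░■■■
░░░░■■·■■░■■■
░░░░■■·■■░■■■
░░░░■■·■■░■■■
░░░░■■·■■░■■■
░░░░■■·■■░■■■
░░░░■■·■■░■■■

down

░░░░░░░░░░■■■
░░░░░░░░░░■■■
░░░░░░░░░░■■■
░░░░·····░■■■
░░░░■■·■■░■■■
░░░░■■·■■░■■■
░░░░■■◆■■░■■■
░░░░■■·■■░■■■
░░░░■■·■■░■■■
░░░░■■·■■░■■■
░░░░■■·■■░■■■
░░░░■■·■■░■■■
░░░░■■·■■░■■■

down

░░░░░░░░░░■■■
░░░░░░░░░░■■■
░░░░·····░■■■
░░░░■■·■■░■■■
░░░░■■·■■░■■■
░░░░■■·■■░■■■
░░░░■■◆■■░■■■
░░░░■■·■■░■■■
░░░░■■·■■░■■■
░░░░■■·■■░■■■
░░░░■■·■■░■■■
░░░░■■·■■░■■■
░░░░■■·■■░■■■

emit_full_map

░░░·····
░░░■■·■■
░░░■■·■■
░░░■■·■■
░░░■■◆■■
░░░■■·■■
░░░■■·■■
░░░■■·■■
░░░■■·■■
░░░■■·■■
░░░■■·■■
■■■■■·■■
■■■■■·■■
······■■
■■■■■■■■
■■■■■■■■
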